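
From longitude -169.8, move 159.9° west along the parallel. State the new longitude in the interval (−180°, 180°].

Start at -169.8°; shift −159.9° → -329.7°.
-329.7° lies outside (−180°, 180°]; add 360° → +30.3°.

+30.3°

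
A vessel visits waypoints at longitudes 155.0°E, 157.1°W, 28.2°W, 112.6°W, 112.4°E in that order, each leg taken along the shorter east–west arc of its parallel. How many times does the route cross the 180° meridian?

2

Leg 1: +155.0° → -157.1°, shortest Δλ = 47.9° (east) — crosses 180°.
Leg 2: -157.1° → -28.2°, shortest Δλ = 128.9° (east) — does not cross 180°.
Leg 3: -28.2° → -112.6°, shortest Δλ = -84.4° (west) — does not cross 180°.
Leg 4: -112.6° → +112.4°, shortest Δλ = -135.0° (west) — crosses 180°.
Total crossings: 2.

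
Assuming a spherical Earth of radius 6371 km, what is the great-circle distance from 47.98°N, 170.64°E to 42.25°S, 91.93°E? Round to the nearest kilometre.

Δλ = 91.93 − 170.64 = -78.71°.
Δφ = -42.25 − 47.98 = -90.23°.
a = sin²(Δφ/2) + cos φ₁ · cos φ₂ · sin²(Δλ/2) = 0.701252.
c = 2·atan2(√a, √(1−a)) = 1.98505 rad → d = 6371·c ≈ 12646.73 km.

12647 km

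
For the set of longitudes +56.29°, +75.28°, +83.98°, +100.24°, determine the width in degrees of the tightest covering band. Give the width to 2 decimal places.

43.95°

Sort the longitudes: +56.29°, +75.28°, +83.98°, +100.24°.
Eastward gaps between consecutive values (wrapping around): 18.99°, 8.70°, 16.26°, 316.05°.
Largest gap = 316.05° ⇒ minimal covering band is its complement: 360° − 316.05° = 43.95°.
Band runs from +56.29° eastward to +100.24°.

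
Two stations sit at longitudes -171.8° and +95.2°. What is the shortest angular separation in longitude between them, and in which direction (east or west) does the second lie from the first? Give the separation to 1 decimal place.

93.0° west

Raw difference: 95.2 − -171.8 = 267.0°.
Normalise into (−180°, 180°]: 267.0° − 360° = -93.0°.
Negative ⇒ the second point lies to the west; separation 93.0°.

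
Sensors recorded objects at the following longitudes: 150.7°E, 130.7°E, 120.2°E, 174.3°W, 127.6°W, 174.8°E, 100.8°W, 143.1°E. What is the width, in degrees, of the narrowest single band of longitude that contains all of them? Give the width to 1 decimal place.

Sort the longitudes: -174.3°, -127.6°, -100.8°, +120.2°, +130.7°, +143.1°, +150.7°, +174.8°.
Eastward gaps between consecutive values (wrapping around): 46.7°, 26.8°, 221.0°, 10.5°, 12.4°, 7.6°, 24.1°, 10.9°.
Largest gap = 221.0° ⇒ minimal covering band is its complement: 360° − 221.0° = 139.0°.
Band runs from +120.2° eastward to -100.8°, crossing the antimeridian.

139.0°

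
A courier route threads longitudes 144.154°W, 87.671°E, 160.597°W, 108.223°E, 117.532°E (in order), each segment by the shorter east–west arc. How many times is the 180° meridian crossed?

3

Leg 1: -144.154° → +87.671°, shortest Δλ = -128.175° (west) — crosses 180°.
Leg 2: +87.671° → -160.597°, shortest Δλ = 111.732° (east) — crosses 180°.
Leg 3: -160.597° → +108.223°, shortest Δλ = -91.18° (west) — crosses 180°.
Leg 4: +108.223° → +117.532°, shortest Δλ = 9.309° (east) — does not cross 180°.
Total crossings: 3.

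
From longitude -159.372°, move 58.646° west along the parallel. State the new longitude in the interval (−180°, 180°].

Start at -159.372°; shift −58.646° → -218.018°.
-218.018° lies outside (−180°, 180°]; add 360° → +141.982°.

+141.982°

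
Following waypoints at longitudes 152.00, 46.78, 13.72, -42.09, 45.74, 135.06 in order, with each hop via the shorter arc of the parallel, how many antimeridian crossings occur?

Leg 1: +152.00° → +46.78°, shortest Δλ = -105.22° (west) — does not cross 180°.
Leg 2: +46.78° → +13.72°, shortest Δλ = -33.06° (west) — does not cross 180°.
Leg 3: +13.72° → -42.09°, shortest Δλ = -55.81° (west) — does not cross 180°.
Leg 4: -42.09° → +45.74°, shortest Δλ = 87.83° (east) — does not cross 180°.
Leg 5: +45.74° → +135.06°, shortest Δλ = 89.32° (east) — does not cross 180°.
Total crossings: 0.

0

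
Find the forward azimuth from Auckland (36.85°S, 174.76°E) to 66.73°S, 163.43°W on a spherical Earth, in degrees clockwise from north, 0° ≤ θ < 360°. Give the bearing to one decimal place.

164.1°

Δλ = -163.43 − 174.76 = -338.19°; wrapped into (−180°, 180°]: 21.81°.
θ = atan2( sin Δλ · cos φ₂ , cos φ₁ · sin φ₂ − sin φ₁ · cos φ₂ · cos Δλ )
  = atan2(0.14678, -0.51514) = 164.096° → normalised to [0°, 360°): 164.096°.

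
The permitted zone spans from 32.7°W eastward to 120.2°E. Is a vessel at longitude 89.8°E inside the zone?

Yes

Band width going east from -32.7° to +120.2°: ((120.2 − -32.7) mod 360) = 152.9°.
Offset of +89.8° east of the west edge: ((89.8 − -32.7) mod 360) = 122.5°.
122.5° ≤ 152.9° ⇒ inside.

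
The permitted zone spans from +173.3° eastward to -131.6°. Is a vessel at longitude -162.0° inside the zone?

Band width going east from +173.3° to -131.6°: ((-131.6 − 173.3) mod 360) = 55.1°.
Offset of -162.0° east of the west edge: ((-162.0 − 173.3) mod 360) = 24.7°.
24.7° ≤ 55.1° ⇒ inside.

Yes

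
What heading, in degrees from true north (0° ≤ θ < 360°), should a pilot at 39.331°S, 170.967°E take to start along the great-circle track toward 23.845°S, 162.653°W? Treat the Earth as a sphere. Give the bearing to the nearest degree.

Δλ = -162.653 − 170.967 = -333.620°; wrapped into (−180°, 180°]: 26.380°.
θ = atan2( sin Δλ · cos φ₂ , cos φ₁ · sin φ₂ − sin φ₁ · cos φ₂ · cos Δλ )
  = atan2(0.40640, 0.20664) = 63.048° → normalised to [0°, 360°): 63.048°.

63°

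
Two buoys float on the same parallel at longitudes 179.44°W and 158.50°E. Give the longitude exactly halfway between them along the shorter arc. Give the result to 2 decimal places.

Signed shortest Δλ from -179.44° to +158.50° is -22.06°.
Midpoint longitude = -179.44° + (-22.06°)/2 = -179.44° − 11.03° = -190.47°.
Normalise into (−180°, 180°]: +169.53°.
(The naïve average (-179.44 + +158.50)/2 = -10.47° is on the wrong side of the globe.)

169.53°E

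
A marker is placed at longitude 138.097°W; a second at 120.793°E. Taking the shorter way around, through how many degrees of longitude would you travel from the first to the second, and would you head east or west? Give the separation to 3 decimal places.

101.110° west

Raw difference: 120.793 − -138.097 = 258.89°.
Normalise into (−180°, 180°]: 258.89° − 360° = -101.11°.
Negative ⇒ the second point lies to the west; separation 101.110°.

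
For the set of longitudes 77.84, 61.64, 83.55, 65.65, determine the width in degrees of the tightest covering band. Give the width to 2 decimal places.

21.91°

Sort the longitudes: +61.64°, +65.65°, +77.84°, +83.55°.
Eastward gaps between consecutive values (wrapping around): 4.01°, 12.19°, 5.71°, 338.09°.
Largest gap = 338.09° ⇒ minimal covering band is its complement: 360° − 338.09° = 21.91°.
Band runs from +61.64° eastward to +83.55°.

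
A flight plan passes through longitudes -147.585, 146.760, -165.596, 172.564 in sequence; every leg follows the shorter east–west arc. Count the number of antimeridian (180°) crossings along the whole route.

3

Leg 1: -147.585° → +146.760°, shortest Δλ = -65.655° (west) — crosses 180°.
Leg 2: +146.760° → -165.596°, shortest Δλ = 47.644° (east) — crosses 180°.
Leg 3: -165.596° → +172.564°, shortest Δλ = -21.84° (west) — crosses 180°.
Total crossings: 3.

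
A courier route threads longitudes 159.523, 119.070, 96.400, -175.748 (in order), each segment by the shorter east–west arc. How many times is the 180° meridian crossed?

Leg 1: +159.523° → +119.070°, shortest Δλ = -40.453° (west) — does not cross 180°.
Leg 2: +119.070° → +96.400°, shortest Δλ = -22.67° (west) — does not cross 180°.
Leg 3: +96.400° → -175.748°, shortest Δλ = 87.852° (east) — crosses 180°.
Total crossings: 1.

1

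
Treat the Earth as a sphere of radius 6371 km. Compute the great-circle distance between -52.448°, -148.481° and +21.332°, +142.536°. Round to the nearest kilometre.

Δλ = 142.536 − -148.481 = 291.017°; wrapped into (−180°, 180°]: -68.983°.
Δφ = 21.332 − -52.448 = 73.780°.
a = sin²(Δφ/2) + cos φ₁ · cos φ₂ · sin²(Δλ/2) = 0.542393.
c = 2·atan2(√a, √(1−a)) = 1.65568 rad → d = 6371·c ≈ 10548.37 km.

10548 km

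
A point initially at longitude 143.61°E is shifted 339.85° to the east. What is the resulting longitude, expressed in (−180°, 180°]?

123.46°E

Start at +143.61°; shift +339.85° → +483.46°.
+483.46° lies outside (−180°, 180°]; subtract 360° → +123.46°.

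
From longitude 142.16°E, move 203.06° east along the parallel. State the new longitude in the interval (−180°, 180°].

Start at +142.16°; shift +203.06° → +345.22°.
+345.22° lies outside (−180°, 180°]; subtract 360° → -14.78°.

14.78°W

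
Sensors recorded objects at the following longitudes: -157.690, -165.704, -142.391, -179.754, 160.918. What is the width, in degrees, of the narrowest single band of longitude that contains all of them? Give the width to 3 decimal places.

56.691°

Sort the longitudes: -179.754°, -165.704°, -157.690°, -142.391°, +160.918°.
Eastward gaps between consecutive values (wrapping around): 14.050°, 8.014°, 15.299°, 303.309°, 19.328°.
Largest gap = 303.309° ⇒ minimal covering band is its complement: 360° − 303.309° = 56.691°.
Band runs from +160.918° eastward to -142.391°, crossing the antimeridian.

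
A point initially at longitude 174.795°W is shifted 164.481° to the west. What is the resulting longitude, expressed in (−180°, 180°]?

Start at -174.795°; shift −164.481° → -339.276°.
-339.276° lies outside (−180°, 180°]; add 360° → +20.724°.

20.724°E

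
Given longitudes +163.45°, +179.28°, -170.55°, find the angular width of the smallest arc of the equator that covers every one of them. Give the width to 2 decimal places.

Sort the longitudes: -170.55°, +163.45°, +179.28°.
Eastward gaps between consecutive values (wrapping around): 334.00°, 15.83°, 10.17°.
Largest gap = 334.00° ⇒ minimal covering band is its complement: 360° − 334.00° = 26.00°.
Band runs from +163.45° eastward to -170.55°, crossing the antimeridian.

26.00°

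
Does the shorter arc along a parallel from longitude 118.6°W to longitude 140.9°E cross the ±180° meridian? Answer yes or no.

Naïve |140.9 − -118.6| = 259.5° > 180°, so the shorter arc goes the other way round — across 180°.
Signed shortest Δλ = ((140.9 − -118.6 + 180) mod 360) − 180 = -100.5°.
Going west by 100.5° from -118.6° passes through 180° before reaching +140.9°.

Yes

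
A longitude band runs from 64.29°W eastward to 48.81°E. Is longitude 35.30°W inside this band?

Yes

Band width going east from -64.29° to +48.81°: ((48.81 − -64.29) mod 360) = 113.10°.
Offset of -35.30° east of the west edge: ((-35.30 − -64.29) mod 360) = 28.99°.
28.99° ≤ 113.10° ⇒ inside.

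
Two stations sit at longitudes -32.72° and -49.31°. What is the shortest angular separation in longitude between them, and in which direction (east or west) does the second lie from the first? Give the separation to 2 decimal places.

Raw difference: -49.31 − -32.72 = -16.59°.
Normalise into (−180°, 180°]: -16.59° stays -16.59°.
Negative ⇒ the second point lies to the west; separation 16.59°.

16.59° west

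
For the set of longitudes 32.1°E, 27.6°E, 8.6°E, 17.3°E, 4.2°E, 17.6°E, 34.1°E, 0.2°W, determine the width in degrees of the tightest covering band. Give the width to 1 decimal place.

Sort the longitudes: -0.2°, +4.2°, +8.6°, +17.3°, +17.6°, +27.6°, +32.1°, +34.1°.
Eastward gaps between consecutive values (wrapping around): 4.4°, 4.4°, 8.7°, 0.3°, 10.0°, 4.5°, 2.0°, 325.7°.
Largest gap = 325.7° ⇒ minimal covering band is its complement: 360° − 325.7° = 34.3°.
Band runs from -0.2° eastward to +34.1°.

34.3°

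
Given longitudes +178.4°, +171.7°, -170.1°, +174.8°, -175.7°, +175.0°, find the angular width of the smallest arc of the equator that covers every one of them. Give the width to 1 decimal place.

18.2°

Sort the longitudes: -175.7°, -170.1°, +171.7°, +174.8°, +175.0°, +178.4°.
Eastward gaps between consecutive values (wrapping around): 5.6°, 341.8°, 3.1°, 0.2°, 3.4°, 5.9°.
Largest gap = 341.8° ⇒ minimal covering band is its complement: 360° − 341.8° = 18.2°.
Band runs from +171.7° eastward to -170.1°, crossing the antimeridian.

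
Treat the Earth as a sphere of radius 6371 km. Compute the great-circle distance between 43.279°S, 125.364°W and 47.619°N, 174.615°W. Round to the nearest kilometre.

Δλ = -174.615 − -125.364 = -49.251°.
Δφ = 47.619 − -43.279 = 90.898°.
a = sin²(Δφ/2) + cos φ₁ · cos φ₂ · sin²(Δλ/2) = 0.593040.
c = 2·atan2(√a, √(1−a)) = 1.75797 rad → d = 6371·c ≈ 11200.01 km.

11200 km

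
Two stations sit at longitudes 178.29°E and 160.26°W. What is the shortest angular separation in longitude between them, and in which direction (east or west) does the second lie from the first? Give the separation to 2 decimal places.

21.45° east

Raw difference: -160.26 − 178.29 = -338.55°.
Normalise into (−180°, 180°]: -338.55° + 360° = 21.45°.
Positive ⇒ the second point lies to the east; separation 21.45°.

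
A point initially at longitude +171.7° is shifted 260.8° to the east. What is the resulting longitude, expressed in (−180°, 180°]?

+72.5°

Start at +171.7°; shift +260.8° → +432.5°.
+432.5° lies outside (−180°, 180°]; subtract 360° → +72.5°.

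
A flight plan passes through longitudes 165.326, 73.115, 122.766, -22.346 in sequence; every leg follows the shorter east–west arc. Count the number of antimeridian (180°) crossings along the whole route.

0

Leg 1: +165.326° → +73.115°, shortest Δλ = -92.211° (west) — does not cross 180°.
Leg 2: +73.115° → +122.766°, shortest Δλ = 49.651° (east) — does not cross 180°.
Leg 3: +122.766° → -22.346°, shortest Δλ = -145.112° (west) — does not cross 180°.
Total crossings: 0.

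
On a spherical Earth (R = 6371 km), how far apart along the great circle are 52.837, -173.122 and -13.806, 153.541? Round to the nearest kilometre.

Δλ = 153.541 − -173.122 = 326.663°; wrapped into (−180°, 180°]: -33.337°.
Δφ = -13.806 − 52.837 = -66.643°.
a = sin²(Δφ/2) + cos φ₁ · cos φ₂ · sin²(Δλ/2) = 0.350035.
c = 2·atan2(√a, √(1−a)) = 1.26618 rad → d = 6371·c ≈ 8066.81 km.

8067 km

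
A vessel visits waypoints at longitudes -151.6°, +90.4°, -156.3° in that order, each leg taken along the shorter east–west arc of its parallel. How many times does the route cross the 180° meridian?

2

Leg 1: -151.6° → +90.4°, shortest Δλ = -118.0° (west) — crosses 180°.
Leg 2: +90.4° → -156.3°, shortest Δλ = 113.3° (east) — crosses 180°.
Total crossings: 2.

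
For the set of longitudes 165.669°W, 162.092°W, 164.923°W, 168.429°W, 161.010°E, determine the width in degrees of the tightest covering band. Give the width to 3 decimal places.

36.898°

Sort the longitudes: -168.429°, -165.669°, -164.923°, -162.092°, +161.010°.
Eastward gaps between consecutive values (wrapping around): 2.760°, 0.746°, 2.831°, 323.102°, 30.561°.
Largest gap = 323.102° ⇒ minimal covering band is its complement: 360° − 323.102° = 36.898°.
Band runs from +161.010° eastward to -162.092°, crossing the antimeridian.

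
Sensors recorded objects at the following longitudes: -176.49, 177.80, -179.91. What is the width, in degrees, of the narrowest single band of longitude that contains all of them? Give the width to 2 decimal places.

Sort the longitudes: -179.91°, -176.49°, +177.80°.
Eastward gaps between consecutive values (wrapping around): 3.42°, 354.29°, 2.29°.
Largest gap = 354.29° ⇒ minimal covering band is its complement: 360° − 354.29° = 5.71°.
Band runs from +177.80° eastward to -176.49°, crossing the antimeridian.

5.71°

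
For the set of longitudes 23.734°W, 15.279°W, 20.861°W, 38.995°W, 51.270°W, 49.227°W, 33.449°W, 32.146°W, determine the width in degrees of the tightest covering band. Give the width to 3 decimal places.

Sort the longitudes: -51.270°, -49.227°, -38.995°, -33.449°, -32.146°, -23.734°, -20.861°, -15.279°.
Eastward gaps between consecutive values (wrapping around): 2.043°, 10.232°, 5.546°, 1.303°, 8.412°, 2.873°, 5.582°, 324.009°.
Largest gap = 324.009° ⇒ minimal covering band is its complement: 360° − 324.009° = 35.991°.
Band runs from -51.270° eastward to -15.279°.

35.991°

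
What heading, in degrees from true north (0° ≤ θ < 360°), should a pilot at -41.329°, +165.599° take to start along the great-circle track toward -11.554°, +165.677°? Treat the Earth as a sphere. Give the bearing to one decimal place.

0.2°

Δλ = 165.677 − 165.599 = 0.078°.
θ = atan2( sin Δλ · cos φ₂ , cos φ₁ · sin φ₂ − sin φ₁ · cos φ₂ · cos Δλ )
  = atan2(0.00133, 0.49659) = 0.154° → normalised to [0°, 360°): 0.154°.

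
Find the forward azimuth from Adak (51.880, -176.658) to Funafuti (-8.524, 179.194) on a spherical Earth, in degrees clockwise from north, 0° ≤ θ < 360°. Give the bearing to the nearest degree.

185°

Δλ = 179.194 − -176.658 = 355.852°; wrapped into (−180°, 180°]: -4.148°.
θ = atan2( sin Δλ · cos φ₂ , cos φ₁ · sin φ₂ − sin φ₁ · cos φ₂ · cos Δλ )
  = atan2(-0.07153, -0.86749) = -175.286° → normalised to [0°, 360°): 184.714°.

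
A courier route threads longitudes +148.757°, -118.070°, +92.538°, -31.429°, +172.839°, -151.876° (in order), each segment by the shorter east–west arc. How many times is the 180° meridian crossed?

Leg 1: +148.757° → -118.070°, shortest Δλ = 93.173° (east) — crosses 180°.
Leg 2: -118.070° → +92.538°, shortest Δλ = -149.392° (west) — crosses 180°.
Leg 3: +92.538° → -31.429°, shortest Δλ = -123.967° (west) — does not cross 180°.
Leg 4: -31.429° → +172.839°, shortest Δλ = -155.732° (west) — crosses 180°.
Leg 5: +172.839° → -151.876°, shortest Δλ = 35.285° (east) — crosses 180°.
Total crossings: 4.

4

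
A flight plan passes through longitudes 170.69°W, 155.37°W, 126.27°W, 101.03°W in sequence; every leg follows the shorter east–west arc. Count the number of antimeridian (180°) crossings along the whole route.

0

Leg 1: -170.69° → -155.37°, shortest Δλ = 15.32° (east) — does not cross 180°.
Leg 2: -155.37° → -126.27°, shortest Δλ = 29.1° (east) — does not cross 180°.
Leg 3: -126.27° → -101.03°, shortest Δλ = 25.24° (east) — does not cross 180°.
Total crossings: 0.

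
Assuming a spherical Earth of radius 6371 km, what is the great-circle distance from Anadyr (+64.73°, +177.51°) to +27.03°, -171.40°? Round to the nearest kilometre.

4265 km

Δλ = -171.40 − 177.51 = -348.91°; wrapped into (−180°, 180°]: 11.09°.
Δφ = 27.03 − 64.73 = -37.70°.
a = sin²(Δφ/2) + cos φ₁ · cos φ₂ · sin²(Δλ/2) = 0.107939.
c = 2·atan2(√a, √(1−a)) = 0.66952 rad → d = 6371·c ≈ 4265.48 km.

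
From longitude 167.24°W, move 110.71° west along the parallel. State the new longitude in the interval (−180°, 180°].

Start at -167.24°; shift −110.71° → -277.95°.
-277.95° lies outside (−180°, 180°]; add 360° → +82.05°.

82.05°E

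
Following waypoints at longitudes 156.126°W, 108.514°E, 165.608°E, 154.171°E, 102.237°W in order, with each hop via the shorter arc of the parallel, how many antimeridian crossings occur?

2

Leg 1: -156.126° → +108.514°, shortest Δλ = -95.36° (west) — crosses 180°.
Leg 2: +108.514° → +165.608°, shortest Δλ = 57.094° (east) — does not cross 180°.
Leg 3: +165.608° → +154.171°, shortest Δλ = -11.437° (west) — does not cross 180°.
Leg 4: +154.171° → -102.237°, shortest Δλ = 103.592° (east) — crosses 180°.
Total crossings: 2.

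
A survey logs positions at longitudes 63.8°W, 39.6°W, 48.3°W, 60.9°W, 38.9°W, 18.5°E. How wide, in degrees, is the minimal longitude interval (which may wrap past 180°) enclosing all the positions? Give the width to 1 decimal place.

Sort the longitudes: -63.8°, -60.9°, -48.3°, -39.6°, -38.9°, +18.5°.
Eastward gaps between consecutive values (wrapping around): 2.9°, 12.6°, 8.7°, 0.7°, 57.4°, 277.7°.
Largest gap = 277.7° ⇒ minimal covering band is its complement: 360° − 277.7° = 82.3°.
Band runs from -63.8° eastward to +18.5°.

82.3°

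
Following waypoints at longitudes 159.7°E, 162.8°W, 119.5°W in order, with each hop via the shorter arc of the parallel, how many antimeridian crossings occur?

1

Leg 1: +159.7° → -162.8°, shortest Δλ = 37.5° (east) — crosses 180°.
Leg 2: -162.8° → -119.5°, shortest Δλ = 43.3° (east) — does not cross 180°.
Total crossings: 1.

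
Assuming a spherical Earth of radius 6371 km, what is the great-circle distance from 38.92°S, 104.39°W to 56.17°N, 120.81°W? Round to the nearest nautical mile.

Δλ = -120.81 − -104.39 = -16.42°.
Δφ = 56.17 − -38.92 = 95.09°.
a = sin²(Δφ/2) + cos φ₁ · cos φ₂ · sin²(Δλ/2) = 0.553193.
c = 2·atan2(√a, √(1−a)) = 1.67738 rad → d = 6371·c ≈ 10686.62 km ≈ 5770.31 nmi.

5770 nmi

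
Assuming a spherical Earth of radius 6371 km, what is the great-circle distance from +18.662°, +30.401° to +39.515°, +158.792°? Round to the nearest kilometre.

Δλ = 158.792 − 30.401 = 128.391°.
Δφ = 39.515 − 18.662 = 20.853°.
a = sin²(Δφ/2) + cos φ₁ · cos φ₂ · sin²(Δλ/2) = 0.625153.
c = 2·atan2(√a, √(1−a)) = 1.82379 rad → d = 6371·c ≈ 11619.38 km.

11619 km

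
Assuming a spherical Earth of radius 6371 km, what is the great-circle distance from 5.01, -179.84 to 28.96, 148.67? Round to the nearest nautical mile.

2295 nmi

Δλ = 148.67 − -179.84 = 328.51°; wrapped into (−180°, 180°]: -31.49°.
Δφ = 28.96 − 5.01 = 23.95°.
a = sin²(Δφ/2) + cos φ₁ · cos φ₂ · sin²(Δλ/2) = 0.107231.
c = 2·atan2(√a, √(1−a)) = 0.66723 rad → d = 6371·c ≈ 4250.93 km ≈ 2295.32 nmi.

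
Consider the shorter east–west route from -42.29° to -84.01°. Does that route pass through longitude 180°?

No

Signed shortest Δλ = ((-84.01 − -42.29 + 180) mod 360) − 180 = -41.72°.
Going west by 41.72° from -42.29° reaches -84.01° without touching 180°.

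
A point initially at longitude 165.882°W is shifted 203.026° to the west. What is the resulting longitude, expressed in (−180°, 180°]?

Start at -165.882°; shift −203.026° → -368.908°.
-368.908° lies outside (−180°, 180°]; add 360° → -8.908°.

8.908°W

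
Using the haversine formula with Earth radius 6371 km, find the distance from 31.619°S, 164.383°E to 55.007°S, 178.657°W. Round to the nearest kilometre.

Δλ = -178.657 − 164.383 = -343.040°; wrapped into (−180°, 180°]: 16.960°.
Δφ = -55.007 − -31.619 = -23.388°.
a = sin²(Δφ/2) + cos φ₁ · cos φ₂ · sin²(Δλ/2) = 0.051701.
c = 2·atan2(√a, √(1−a)) = 0.45877 rad → d = 6371·c ≈ 2922.81 km.

2923 km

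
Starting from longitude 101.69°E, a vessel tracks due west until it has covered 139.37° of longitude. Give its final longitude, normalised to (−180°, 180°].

37.68°W

Start at +101.69°; shift −139.37° → -37.68°.
-37.68° already lies in (−180°, 180°].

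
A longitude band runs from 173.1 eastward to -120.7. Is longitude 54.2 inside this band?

No

Band width going east from +173.1° to -120.7°: ((-120.7 − 173.1) mod 360) = 66.2°.
Offset of +54.2° east of the west edge: ((54.2 − 173.1) mod 360) = 241.1°.
241.1° > 66.2° ⇒ outside.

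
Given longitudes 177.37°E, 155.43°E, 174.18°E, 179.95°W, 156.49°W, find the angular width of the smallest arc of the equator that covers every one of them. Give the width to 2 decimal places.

Sort the longitudes: -179.95°, -156.49°, +155.43°, +174.18°, +177.37°.
Eastward gaps between consecutive values (wrapping around): 23.46°, 311.92°, 18.75°, 3.19°, 2.68°.
Largest gap = 311.92° ⇒ minimal covering band is its complement: 360° − 311.92° = 48.08°.
Band runs from +155.43° eastward to -156.49°, crossing the antimeridian.

48.08°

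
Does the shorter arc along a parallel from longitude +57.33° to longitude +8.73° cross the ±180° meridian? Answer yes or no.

Signed shortest Δλ = ((8.73 − 57.33 + 180) mod 360) − 180 = -48.6°.
Going west by 48.6° from +57.33° reaches +8.73° without touching 180°.

No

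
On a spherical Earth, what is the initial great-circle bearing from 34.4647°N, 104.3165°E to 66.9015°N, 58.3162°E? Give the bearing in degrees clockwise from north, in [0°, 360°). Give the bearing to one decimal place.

335.0°

Δλ = 58.3162 − 104.3165 = -46.0003°.
θ = atan2( sin Δλ · cos φ₂ , cos φ₁ · sin φ₂ − sin φ₁ · cos φ₂ · cos Δλ )
  = atan2(-0.28221, 0.60416) = -25.038° → normalised to [0°, 360°): 334.962°.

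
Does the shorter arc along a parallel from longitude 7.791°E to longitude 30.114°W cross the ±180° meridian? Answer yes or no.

Signed shortest Δλ = ((-30.114 − 7.791 + 180) mod 360) − 180 = -37.905°.
Going west by 37.905° from +7.791° reaches -30.114° without touching 180°.

No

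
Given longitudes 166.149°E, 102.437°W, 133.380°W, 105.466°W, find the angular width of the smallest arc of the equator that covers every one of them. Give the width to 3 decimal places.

91.414°

Sort the longitudes: -133.380°, -105.466°, -102.437°, +166.149°.
Eastward gaps between consecutive values (wrapping around): 27.914°, 3.029°, 268.586°, 60.471°.
Largest gap = 268.586° ⇒ minimal covering band is its complement: 360° − 268.586° = 91.414°.
Band runs from +166.149° eastward to -102.437°, crossing the antimeridian.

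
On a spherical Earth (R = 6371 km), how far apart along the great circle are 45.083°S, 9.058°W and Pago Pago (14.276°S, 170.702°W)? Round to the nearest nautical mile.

Δλ = -170.702 − -9.058 = -161.644°.
Δφ = -14.276 − -45.083 = 30.807°.
a = sin²(Δφ/2) + cos φ₁ · cos φ₂ · sin²(Δλ/2) = 0.737420.
c = 2·atan2(√a, √(1−a)) = 2.06558 rad → d = 6371·c ≈ 13159.80 km ≈ 7105.72 nmi.

7106 nmi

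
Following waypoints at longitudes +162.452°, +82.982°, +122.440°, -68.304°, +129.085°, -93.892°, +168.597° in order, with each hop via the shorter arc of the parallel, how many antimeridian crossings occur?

Leg 1: +162.452° → +82.982°, shortest Δλ = -79.47° (west) — does not cross 180°.
Leg 2: +82.982° → +122.440°, shortest Δλ = 39.458° (east) — does not cross 180°.
Leg 3: +122.440° → -68.304°, shortest Δλ = 169.256° (east) — crosses 180°.
Leg 4: -68.304° → +129.085°, shortest Δλ = -162.611° (west) — crosses 180°.
Leg 5: +129.085° → -93.892°, shortest Δλ = 137.023° (east) — crosses 180°.
Leg 6: -93.892° → +168.597°, shortest Δλ = -97.511° (west) — crosses 180°.
Total crossings: 4.

4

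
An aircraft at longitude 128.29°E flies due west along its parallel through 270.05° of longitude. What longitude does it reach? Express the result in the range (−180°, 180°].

Start at +128.29°; shift −270.05° → -141.76°.
-141.76° already lies in (−180°, 180°].

141.76°W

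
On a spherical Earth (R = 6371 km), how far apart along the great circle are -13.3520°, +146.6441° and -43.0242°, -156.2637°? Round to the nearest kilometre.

6343 km

Δλ = -156.2637 − 146.6441 = -302.9078°; wrapped into (−180°, 180°]: 57.0922°.
Δφ = -43.0242 − -13.3520 = -29.6722°.
a = sin²(Δφ/2) + cos φ₁ · cos φ₂ · sin²(Δλ/2) = 0.227995.
c = 2·atan2(√a, √(1−a)) = 0.99559 rad → d = 6371·c ≈ 6342.88 km.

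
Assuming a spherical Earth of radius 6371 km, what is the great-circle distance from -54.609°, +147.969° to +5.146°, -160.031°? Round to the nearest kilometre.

8186 km

Δλ = -160.031 − 147.969 = -308.000°; wrapped into (−180°, 180°]: 52.000°.
Δφ = 5.146 − -54.609 = 59.755°.
a = sin²(Δφ/2) + cos φ₁ · cos φ₂ · sin²(Δλ/2) = 0.358998.
c = 2·atan2(√a, √(1−a)) = 1.28491 rad → d = 6371·c ≈ 8186.18 km.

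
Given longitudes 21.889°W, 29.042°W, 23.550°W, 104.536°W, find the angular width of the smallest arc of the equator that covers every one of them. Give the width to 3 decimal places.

Sort the longitudes: -104.536°, -29.042°, -23.550°, -21.889°.
Eastward gaps between consecutive values (wrapping around): 75.494°, 5.492°, 1.661°, 277.353°.
Largest gap = 277.353° ⇒ minimal covering band is its complement: 360° − 277.353° = 82.647°.
Band runs from -104.536° eastward to -21.889°.

82.647°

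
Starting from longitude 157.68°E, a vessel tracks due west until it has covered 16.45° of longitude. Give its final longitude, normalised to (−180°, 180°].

141.23°E

Start at +157.68°; shift −16.45° → +141.23°.
+141.23° already lies in (−180°, 180°].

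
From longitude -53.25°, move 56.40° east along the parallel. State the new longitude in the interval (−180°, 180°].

Start at -53.25°; shift +56.40° → +3.15°.
+3.15° already lies in (−180°, 180°].

+3.15°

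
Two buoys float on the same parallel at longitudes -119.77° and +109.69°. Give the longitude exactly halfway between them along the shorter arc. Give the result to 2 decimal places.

Signed shortest Δλ from -119.77° to +109.69° is -130.54°.
Midpoint longitude = -119.77° + (-130.54°)/2 = -119.77° − 65.27° = -185.04°.
Normalise into (−180°, 180°]: +174.96°.
(The naïve average (-119.77 + +109.69)/2 = -5.04° is on the wrong side of the globe.)

+174.96°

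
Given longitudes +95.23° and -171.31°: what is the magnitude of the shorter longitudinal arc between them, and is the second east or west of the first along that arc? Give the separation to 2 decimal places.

Raw difference: -171.31 − 95.23 = -266.54°.
Normalise into (−180°, 180°]: -266.54° + 360° = 93.46°.
Positive ⇒ the second point lies to the east; separation 93.46°.

93.46° east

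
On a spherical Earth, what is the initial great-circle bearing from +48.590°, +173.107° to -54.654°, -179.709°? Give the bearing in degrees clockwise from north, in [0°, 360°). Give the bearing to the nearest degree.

176°

Δλ = -179.709 − 173.107 = -352.816°; wrapped into (−180°, 180°]: 7.184°.
θ = atan2( sin Δλ · cos φ₂ , cos φ₁ · sin φ₂ − sin φ₁ · cos φ₂ · cos Δλ )
  = atan2(0.07235, -0.97000) = 175.735° → normalised to [0°, 360°): 175.735°.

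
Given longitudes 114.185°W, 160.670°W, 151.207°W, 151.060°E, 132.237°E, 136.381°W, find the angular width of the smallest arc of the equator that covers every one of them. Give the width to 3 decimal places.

Sort the longitudes: -160.670°, -151.207°, -136.381°, -114.185°, +132.237°, +151.060°.
Eastward gaps between consecutive values (wrapping around): 9.463°, 14.826°, 22.196°, 246.422°, 18.823°, 48.270°.
Largest gap = 246.422° ⇒ minimal covering band is its complement: 360° − 246.422° = 113.578°.
Band runs from +132.237° eastward to -114.185°, crossing the antimeridian.

113.578°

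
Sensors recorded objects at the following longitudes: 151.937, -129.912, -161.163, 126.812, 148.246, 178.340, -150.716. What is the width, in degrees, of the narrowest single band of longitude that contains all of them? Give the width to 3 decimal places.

Sort the longitudes: -161.163°, -150.716°, -129.912°, +126.812°, +148.246°, +151.937°, +178.340°.
Eastward gaps between consecutive values (wrapping around): 10.447°, 20.804°, 256.724°, 21.434°, 3.691°, 26.403°, 20.497°.
Largest gap = 256.724° ⇒ minimal covering band is its complement: 360° − 256.724° = 103.276°.
Band runs from +126.812° eastward to -129.912°, crossing the antimeridian.

103.276°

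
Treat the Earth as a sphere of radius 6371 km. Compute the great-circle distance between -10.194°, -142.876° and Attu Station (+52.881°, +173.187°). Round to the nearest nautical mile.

Δλ = 173.187 − -142.876 = 316.063°; wrapped into (−180°, 180°]: -43.937°.
Δφ = 52.881 − -10.194 = 63.075°.
a = sin²(Δφ/2) + cos φ₁ · cos φ₂ · sin²(Δλ/2) = 0.356710.
c = 2·atan2(√a, √(1−a)) = 1.28014 rad → d = 6371·c ≈ 8155.78 km ≈ 4403.77 nmi.

4404 nmi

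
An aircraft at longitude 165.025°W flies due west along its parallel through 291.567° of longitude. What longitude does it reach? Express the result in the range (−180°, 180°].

96.592°W

Start at -165.025°; shift −291.567° → -456.592°.
-456.592° lies outside (−180°, 180°]; add 360° → -96.592°.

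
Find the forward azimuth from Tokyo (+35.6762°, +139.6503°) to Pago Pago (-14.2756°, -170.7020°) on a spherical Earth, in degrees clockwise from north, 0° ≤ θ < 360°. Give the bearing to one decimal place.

Δλ = -170.7020 − 139.6503 = -310.3523°; wrapped into (−180°, 180°]: 49.6477°.
θ = atan2( sin Δλ · cos φ₂ , cos φ₁ · sin φ₂ − sin φ₁ · cos φ₂ · cos Δλ )
  = atan2(0.73855, -0.56626) = 127.478° → normalised to [0°, 360°): 127.478°.

127.5°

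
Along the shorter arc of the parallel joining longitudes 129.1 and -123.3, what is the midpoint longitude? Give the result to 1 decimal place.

-177.1°

Signed shortest Δλ from +129.1° to -123.3° is +107.6°.
Midpoint longitude = +129.1° + (+107.6°)/2 = +129.1° + 53.8° = +182.9°.
Normalise into (−180°, 180°]: -177.1°.
(The naïve average (+129.1 + -123.3)/2 = 2.9° is on the wrong side of the globe.)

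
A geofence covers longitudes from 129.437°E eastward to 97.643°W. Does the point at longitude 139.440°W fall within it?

Yes

Band width going east from +129.437° to -97.643°: ((-97.643 − 129.437) mod 360) = 132.920°.
Offset of -139.440° east of the west edge: ((-139.440 − 129.437) mod 360) = 91.123°.
91.123° ≤ 132.920° ⇒ inside.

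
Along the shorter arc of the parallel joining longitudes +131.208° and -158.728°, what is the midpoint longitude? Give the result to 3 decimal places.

+166.240°

Signed shortest Δλ from +131.208° to -158.728° is +70.064°.
Midpoint longitude = +131.208° + (+70.064°)/2 = +131.208° + 35.032° = +166.240°.
(The naïve average (+131.208 + -158.728)/2 = -13.76° is on the wrong side of the globe.)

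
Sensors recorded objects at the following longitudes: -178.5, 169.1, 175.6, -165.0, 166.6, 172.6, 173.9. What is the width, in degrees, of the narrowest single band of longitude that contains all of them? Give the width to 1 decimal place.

Sort the longitudes: -178.5°, -165.0°, +166.6°, +169.1°, +172.6°, +173.9°, +175.6°.
Eastward gaps between consecutive values (wrapping around): 13.5°, 331.6°, 2.5°, 3.5°, 1.3°, 1.7°, 5.9°.
Largest gap = 331.6° ⇒ minimal covering band is its complement: 360° − 331.6° = 28.4°.
Band runs from +166.6° eastward to -165.0°, crossing the antimeridian.

28.4°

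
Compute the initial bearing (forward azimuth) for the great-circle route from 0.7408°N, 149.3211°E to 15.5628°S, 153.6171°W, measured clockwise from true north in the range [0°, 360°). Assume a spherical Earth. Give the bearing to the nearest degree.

109°

Δλ = -153.6171 − 149.3211 = -302.9382°; wrapped into (−180°, 180°]: 57.0618°.
θ = atan2( sin Δλ · cos φ₂ , cos φ₁ · sin φ₂ − sin φ₁ · cos φ₂ · cos Δλ )
  = atan2(0.80849, -0.27504) = 108.788° → normalised to [0°, 360°): 108.788°.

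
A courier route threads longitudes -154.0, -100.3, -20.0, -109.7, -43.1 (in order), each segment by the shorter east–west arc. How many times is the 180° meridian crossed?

0

Leg 1: -154.0° → -100.3°, shortest Δλ = 53.7° (east) — does not cross 180°.
Leg 2: -100.3° → -20.0°, shortest Δλ = 80.3° (east) — does not cross 180°.
Leg 3: -20.0° → -109.7°, shortest Δλ = -89.7° (west) — does not cross 180°.
Leg 4: -109.7° → -43.1°, shortest Δλ = 66.6° (east) — does not cross 180°.
Total crossings: 0.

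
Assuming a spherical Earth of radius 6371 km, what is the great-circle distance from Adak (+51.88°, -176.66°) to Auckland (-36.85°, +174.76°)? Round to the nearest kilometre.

Δλ = 174.76 − -176.66 = 351.42°; wrapped into (−180°, 180°]: -8.58°.
Δφ = -36.85 − 51.88 = -88.73°.
a = sin²(Δφ/2) + cos φ₁ · cos φ₂ · sin²(Δλ/2) = 0.491682.
c = 2·atan2(√a, √(1−a)) = 1.55416 rad → d = 6371·c ≈ 9901.55 km.

9902 km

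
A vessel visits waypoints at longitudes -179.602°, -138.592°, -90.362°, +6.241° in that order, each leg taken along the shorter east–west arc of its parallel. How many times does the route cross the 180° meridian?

0

Leg 1: -179.602° → -138.592°, shortest Δλ = 41.01° (east) — does not cross 180°.
Leg 2: -138.592° → -90.362°, shortest Δλ = 48.23° (east) — does not cross 180°.
Leg 3: -90.362° → +6.241°, shortest Δλ = 96.603° (east) — does not cross 180°.
Total crossings: 0.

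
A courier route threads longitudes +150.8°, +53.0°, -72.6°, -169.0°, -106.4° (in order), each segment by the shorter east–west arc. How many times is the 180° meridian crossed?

Leg 1: +150.8° → +53.0°, shortest Δλ = -97.8° (west) — does not cross 180°.
Leg 2: +53.0° → -72.6°, shortest Δλ = -125.6° (west) — does not cross 180°.
Leg 3: -72.6° → -169.0°, shortest Δλ = -96.4° (west) — does not cross 180°.
Leg 4: -169.0° → -106.4°, shortest Δλ = 62.6° (east) — does not cross 180°.
Total crossings: 0.

0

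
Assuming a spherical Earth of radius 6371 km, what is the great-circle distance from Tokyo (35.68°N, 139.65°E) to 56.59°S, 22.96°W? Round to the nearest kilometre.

Δλ = -22.96 − 139.65 = -162.61°.
Δφ = -56.59 − 35.68 = -92.27°.
a = sin²(Δφ/2) + cos φ₁ · cos φ₂ · sin²(Δλ/2) = 0.956849.
c = 2·atan2(√a, √(1−a)) = 2.72309 rad → d = 6371·c ≈ 17348.81 km.

17349 km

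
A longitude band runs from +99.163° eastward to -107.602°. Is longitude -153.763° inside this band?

Yes

Band width going east from +99.163° to -107.602°: ((-107.602 − 99.163) mod 360) = 153.235°.
Offset of -153.763° east of the west edge: ((-153.763 − 99.163) mod 360) = 107.074°.
107.074° ≤ 153.235° ⇒ inside.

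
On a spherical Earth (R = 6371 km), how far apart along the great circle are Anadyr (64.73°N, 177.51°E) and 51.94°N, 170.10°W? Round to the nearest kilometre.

Δλ = -170.10 − 177.51 = -347.61°; wrapped into (−180°, 180°]: 12.39°.
Δφ = 51.94 − 64.73 = -12.79°.
a = sin²(Δφ/2) + cos φ₁ · cos φ₂ · sin²(Δλ/2) = 0.015471.
c = 2·atan2(√a, √(1−a)) = 0.24941 rad → d = 6371·c ≈ 1588.98 km.

1589 km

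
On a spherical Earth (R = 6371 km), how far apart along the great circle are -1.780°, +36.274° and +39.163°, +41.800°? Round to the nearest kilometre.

4588 km

Δλ = 41.800 − 36.274 = 5.526°.
Δφ = 39.163 − -1.780 = 40.943°.
a = sin²(Δφ/2) + cos φ₁ · cos φ₂ · sin²(Δλ/2) = 0.124120.
c = 2·atan2(√a, √(1−a)) = 0.72007 rad → d = 6371·c ≈ 4587.56 km.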